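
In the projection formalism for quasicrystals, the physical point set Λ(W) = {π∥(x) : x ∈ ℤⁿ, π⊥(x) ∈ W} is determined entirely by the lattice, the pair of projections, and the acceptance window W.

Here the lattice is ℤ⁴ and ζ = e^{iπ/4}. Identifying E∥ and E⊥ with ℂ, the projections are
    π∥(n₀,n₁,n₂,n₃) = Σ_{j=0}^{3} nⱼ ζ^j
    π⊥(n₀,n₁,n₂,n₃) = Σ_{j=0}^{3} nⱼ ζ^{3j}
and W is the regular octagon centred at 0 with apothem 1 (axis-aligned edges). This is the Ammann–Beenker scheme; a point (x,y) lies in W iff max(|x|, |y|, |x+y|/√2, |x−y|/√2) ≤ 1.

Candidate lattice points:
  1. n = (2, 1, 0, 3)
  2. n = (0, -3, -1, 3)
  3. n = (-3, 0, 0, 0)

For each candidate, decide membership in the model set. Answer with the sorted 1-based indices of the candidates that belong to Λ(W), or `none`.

none

Internal map: ζ^{3j} for j=0..3 gives (1,0), (−√2/2,√2/2), (0,−1), (√2/2,√2/2).
#1 (2, 1, 0, 3): internal (3.41421, 2.82843); octagon support 4.41421 vs apothem 1 → ∉ W
#2 (0, -3, -1, 3): internal (4.24264, 1.00000); octagon support 4.24264 vs apothem 1 → ∉ W
#3 (-3, 0, 0, 0): internal (-3.00000, 0.00000); octagon support 3.00000 vs apothem 1 → ∉ W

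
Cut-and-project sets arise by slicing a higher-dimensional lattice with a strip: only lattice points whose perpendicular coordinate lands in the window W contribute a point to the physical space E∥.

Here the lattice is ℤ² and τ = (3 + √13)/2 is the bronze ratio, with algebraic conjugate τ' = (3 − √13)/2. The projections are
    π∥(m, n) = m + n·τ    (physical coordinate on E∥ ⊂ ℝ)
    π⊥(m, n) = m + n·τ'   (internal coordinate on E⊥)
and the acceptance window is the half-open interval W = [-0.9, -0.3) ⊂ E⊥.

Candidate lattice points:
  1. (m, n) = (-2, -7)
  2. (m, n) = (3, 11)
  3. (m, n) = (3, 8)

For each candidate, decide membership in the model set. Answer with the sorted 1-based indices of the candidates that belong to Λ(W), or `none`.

Compute τ' = (3−√13)/2 = -0.302776, so π⊥(m,n) = m -0.302776·n.
[1] lift (-2,-7): star map gives 0.119429; window check -0.9 ≤ 0.119429 < -0.3 is false → out
[2] lift (3,11): star map gives -0.330532; window check -0.9 ≤ -0.330532 < -0.3 is true → IN Λ
[3] lift (3,8): star map gives 0.577795; window check -0.9 ≤ 0.577795 < -0.3 is false → out

2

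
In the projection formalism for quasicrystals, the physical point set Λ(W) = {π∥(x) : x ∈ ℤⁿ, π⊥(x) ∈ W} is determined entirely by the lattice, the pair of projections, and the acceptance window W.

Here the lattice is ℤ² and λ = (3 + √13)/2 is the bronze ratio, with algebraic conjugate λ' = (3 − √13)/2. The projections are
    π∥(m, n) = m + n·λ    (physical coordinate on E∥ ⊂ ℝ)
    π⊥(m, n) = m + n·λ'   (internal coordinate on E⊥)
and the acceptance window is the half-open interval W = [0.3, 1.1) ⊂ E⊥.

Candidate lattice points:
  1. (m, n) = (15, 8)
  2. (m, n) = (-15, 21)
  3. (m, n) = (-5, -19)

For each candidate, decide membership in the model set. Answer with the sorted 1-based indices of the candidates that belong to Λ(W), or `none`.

3

Numerically λ ≈ 3.30278 and λ' = −1/λ ≈ -0.30278.
candidate 1: (m,n)=(15,8) → π∥ = 15+8·λ ≈ 41.42221, π⊥ = 15+8·λ' ≈ 12.57779 ∉ [0.3, 1.1) ⇒ out
candidate 2: (m,n)=(-15,21) → π∥ = -15+21·λ ≈ 54.35829, π⊥ = -15+21·λ' ≈ -21.35829 ∉ [0.3, 1.1) ⇒ out
candidate 3: (m,n)=(-5,-19) → π∥ = -5-19·λ ≈ -67.75274, π⊥ = -5-19·λ' ≈ 0.75274 ∈ [0.3, 1.1) ⇒ IN Λ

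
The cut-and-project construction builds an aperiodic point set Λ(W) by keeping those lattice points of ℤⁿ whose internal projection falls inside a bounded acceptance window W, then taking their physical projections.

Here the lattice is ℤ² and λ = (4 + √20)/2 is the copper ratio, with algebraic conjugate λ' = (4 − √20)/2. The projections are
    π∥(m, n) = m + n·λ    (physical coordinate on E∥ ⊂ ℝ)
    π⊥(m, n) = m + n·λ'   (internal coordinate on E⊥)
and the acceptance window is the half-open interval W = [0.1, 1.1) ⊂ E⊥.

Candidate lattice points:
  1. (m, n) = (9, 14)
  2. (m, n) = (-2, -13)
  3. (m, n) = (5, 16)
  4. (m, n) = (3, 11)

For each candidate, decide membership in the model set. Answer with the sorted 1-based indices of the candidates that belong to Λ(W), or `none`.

2, 4

Compute λ' = (4−√20)/2 = -0.236068, so π⊥(m,n) = m -0.236068·n.
candidate 1: (m,n)=(9,14) → π∥ = 9+14·λ ≈ 68.304952, π⊥ = 9+14·λ' ≈ 5.695048 ∉ [0.1, 1.1) ⇒ out
candidate 2: (m,n)=(-2,-13) → π∥ = -2-13·λ ≈ -57.068884, π⊥ = -2-13·λ' ≈ 1.068884 ∈ [0.1, 1.1) ⇒ IN Λ
candidate 3: (m,n)=(5,16) → π∥ = 5+16·λ ≈ 72.777088, π⊥ = 5+16·λ' ≈ 1.222912 ∉ [0.1, 1.1) ⇒ out
candidate 4: (m,n)=(3,11) → π∥ = 3+11·λ ≈ 49.596748, π⊥ = 3+11·λ' ≈ 0.403252 ∈ [0.1, 1.1) ⇒ IN Λ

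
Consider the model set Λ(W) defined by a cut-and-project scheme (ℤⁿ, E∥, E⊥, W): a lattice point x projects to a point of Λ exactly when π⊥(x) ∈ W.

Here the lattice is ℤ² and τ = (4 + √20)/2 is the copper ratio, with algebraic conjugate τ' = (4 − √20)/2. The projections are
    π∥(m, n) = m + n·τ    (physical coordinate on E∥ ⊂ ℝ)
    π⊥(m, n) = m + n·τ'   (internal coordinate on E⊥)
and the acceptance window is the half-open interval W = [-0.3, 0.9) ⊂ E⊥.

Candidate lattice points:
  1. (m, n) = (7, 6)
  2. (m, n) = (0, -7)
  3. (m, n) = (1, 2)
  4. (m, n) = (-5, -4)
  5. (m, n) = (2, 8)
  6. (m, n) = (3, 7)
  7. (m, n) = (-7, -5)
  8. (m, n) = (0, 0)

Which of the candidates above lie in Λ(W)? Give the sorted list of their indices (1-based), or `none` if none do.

3, 5, 8

Numerically τ ≈ 4.236068 and τ' = −1/τ ≈ -0.236068.
[1] lift (7,6): star map gives 5.583592; window check -0.3 ≤ 5.583592 < 0.9 is false → out
[2] lift (0,-7): star map gives 1.652476; window check -0.3 ≤ 1.652476 < 0.9 is false → out
[3] lift (1,2): star map gives 0.527864; window check -0.3 ≤ 0.527864 < 0.9 is true → IN Λ
[4] lift (-5,-4): star map gives -4.055728; window check -0.3 ≤ -4.055728 < 0.9 is false → out
[5] lift (2,8): star map gives 0.111456; window check -0.3 ≤ 0.111456 < 0.9 is true → IN Λ
[6] lift (3,7): star map gives 1.347524; window check -0.3 ≤ 1.347524 < 0.9 is false → out
[7] lift (-7,-5): star map gives -5.819660; window check -0.3 ≤ -5.819660 < 0.9 is false → out
[8] lift (0,0): star map gives 0.000000; window check -0.3 ≤ 0.000000 < 0.9 is true → IN Λ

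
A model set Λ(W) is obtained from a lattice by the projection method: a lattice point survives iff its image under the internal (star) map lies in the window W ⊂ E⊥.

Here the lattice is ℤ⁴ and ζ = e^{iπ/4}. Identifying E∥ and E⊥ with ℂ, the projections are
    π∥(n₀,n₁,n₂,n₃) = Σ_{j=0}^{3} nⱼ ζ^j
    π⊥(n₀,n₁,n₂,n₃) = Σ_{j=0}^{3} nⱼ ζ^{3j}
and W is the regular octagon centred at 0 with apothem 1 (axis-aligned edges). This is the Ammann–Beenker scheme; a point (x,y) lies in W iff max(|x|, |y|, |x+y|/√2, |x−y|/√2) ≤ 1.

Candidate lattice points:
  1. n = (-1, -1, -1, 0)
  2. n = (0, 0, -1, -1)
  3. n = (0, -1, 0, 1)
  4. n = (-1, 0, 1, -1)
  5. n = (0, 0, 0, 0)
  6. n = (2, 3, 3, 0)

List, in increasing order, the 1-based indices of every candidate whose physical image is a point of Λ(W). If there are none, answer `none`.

1, 2, 5, 6

π⊥(n) = n₀ + n₁ζ³ + n₂ζ⁶ + n₃ζ⁹ where ζ = e^{iπ/4}.
candidate 1: n = (-1, -1, -1, 0) → π⊥ ≈ (-0.292893, +0.292893); max(|x|,|y|,|x±y|/√2) = 0.414214 ≤ 1 ⇒ ∈ W
candidate 2: n = (0, 0, -1, -1) → π⊥ ≈ (-0.707107, +0.292893); max(|x|,|y|,|x±y|/√2) = 0.707107 ≤ 1 ⇒ ∈ W
candidate 3: n = (0, -1, 0, 1) → π⊥ ≈ (+1.414214, +0.000000); max(|x|,|y|,|x±y|/√2) = 1.414214 > 1 ⇒ ∉ W
candidate 4: n = (-1, 0, 1, -1) → π⊥ ≈ (-1.707107, -1.707107); max(|x|,|y|,|x±y|/√2) = 2.414214 > 1 ⇒ ∉ W
candidate 5: n = (0, 0, 0, 0) → π⊥ ≈ (+0.000000, +0.000000); max(|x|,|y|,|x±y|/√2) = 0.000000 ≤ 1 ⇒ ∈ W
candidate 6: n = (2, 3, 3, 0) → π⊥ ≈ (-0.121320, -0.878680); max(|x|,|y|,|x±y|/√2) = 0.878680 ≤ 1 ⇒ ∈ W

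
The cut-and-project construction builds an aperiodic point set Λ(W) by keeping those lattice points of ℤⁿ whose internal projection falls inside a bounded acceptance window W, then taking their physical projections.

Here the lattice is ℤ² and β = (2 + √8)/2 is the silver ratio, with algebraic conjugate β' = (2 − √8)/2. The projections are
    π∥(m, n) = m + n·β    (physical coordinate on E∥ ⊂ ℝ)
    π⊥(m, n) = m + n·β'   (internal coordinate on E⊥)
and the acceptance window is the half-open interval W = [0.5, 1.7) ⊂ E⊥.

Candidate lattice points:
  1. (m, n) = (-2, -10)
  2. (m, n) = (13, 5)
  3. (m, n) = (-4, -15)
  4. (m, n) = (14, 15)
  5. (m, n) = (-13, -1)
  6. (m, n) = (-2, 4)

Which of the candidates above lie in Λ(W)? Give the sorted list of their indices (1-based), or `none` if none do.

Compute β' = (2−√8)/2 = -0.414214, so π⊥(m,n) = m -0.414214·n.
[1] lift (-2,-10): star map gives 2.142136; window check 0.5 ≤ 2.142136 < 1.7 is false → out
[2] lift (13,5): star map gives 10.928932; window check 0.5 ≤ 10.928932 < 1.7 is false → out
[3] lift (-4,-15): star map gives 2.213203; window check 0.5 ≤ 2.213203 < 1.7 is false → out
[4] lift (14,15): star map gives 7.786797; window check 0.5 ≤ 7.786797 < 1.7 is false → out
[5] lift (-13,-1): star map gives -12.585786; window check 0.5 ≤ -12.585786 < 1.7 is false → out
[6] lift (-2,4): star map gives -3.656854; window check 0.5 ≤ -3.656854 < 1.7 is false → out

none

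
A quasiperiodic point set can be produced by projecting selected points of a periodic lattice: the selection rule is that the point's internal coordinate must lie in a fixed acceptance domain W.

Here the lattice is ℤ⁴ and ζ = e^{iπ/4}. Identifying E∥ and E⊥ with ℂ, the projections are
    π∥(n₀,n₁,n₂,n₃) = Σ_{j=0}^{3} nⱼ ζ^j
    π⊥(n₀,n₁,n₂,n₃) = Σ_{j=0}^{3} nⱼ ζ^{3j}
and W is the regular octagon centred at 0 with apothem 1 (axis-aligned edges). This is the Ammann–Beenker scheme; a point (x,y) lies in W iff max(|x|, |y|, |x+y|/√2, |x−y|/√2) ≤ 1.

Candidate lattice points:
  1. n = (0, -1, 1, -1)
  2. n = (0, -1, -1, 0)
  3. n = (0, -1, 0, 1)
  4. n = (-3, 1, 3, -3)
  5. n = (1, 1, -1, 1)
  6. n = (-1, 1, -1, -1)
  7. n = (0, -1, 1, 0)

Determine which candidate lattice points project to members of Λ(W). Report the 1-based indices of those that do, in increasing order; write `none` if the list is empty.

2

π⊥(n) = n₀ + n₁ζ³ + n₂ζ⁶ + n₃ζ⁹ where ζ = e^{iπ/4}.
#1 (0, -1, 1, -1): internal (0.00000, -2.41421); octagon support 2.41421 vs apothem 1 → ∉ W
#2 (0, -1, -1, 0): internal (0.70711, 0.29289); octagon support 0.70711 vs apothem 1 → ∈ W
#3 (0, -1, 0, 1): internal (1.41421, 0.00000); octagon support 1.41421 vs apothem 1 → ∉ W
#4 (-3, 1, 3, -3): internal (-5.82843, -4.41421); octagon support 7.24264 vs apothem 1 → ∉ W
#5 (1, 1, -1, 1): internal (1.00000, 2.41421); octagon support 2.41421 vs apothem 1 → ∉ W
#6 (-1, 1, -1, -1): internal (-2.41421, 1.00000); octagon support 2.41421 vs apothem 1 → ∉ W
#7 (0, -1, 1, 0): internal (0.70711, -1.70711); octagon support 1.70711 vs apothem 1 → ∉ W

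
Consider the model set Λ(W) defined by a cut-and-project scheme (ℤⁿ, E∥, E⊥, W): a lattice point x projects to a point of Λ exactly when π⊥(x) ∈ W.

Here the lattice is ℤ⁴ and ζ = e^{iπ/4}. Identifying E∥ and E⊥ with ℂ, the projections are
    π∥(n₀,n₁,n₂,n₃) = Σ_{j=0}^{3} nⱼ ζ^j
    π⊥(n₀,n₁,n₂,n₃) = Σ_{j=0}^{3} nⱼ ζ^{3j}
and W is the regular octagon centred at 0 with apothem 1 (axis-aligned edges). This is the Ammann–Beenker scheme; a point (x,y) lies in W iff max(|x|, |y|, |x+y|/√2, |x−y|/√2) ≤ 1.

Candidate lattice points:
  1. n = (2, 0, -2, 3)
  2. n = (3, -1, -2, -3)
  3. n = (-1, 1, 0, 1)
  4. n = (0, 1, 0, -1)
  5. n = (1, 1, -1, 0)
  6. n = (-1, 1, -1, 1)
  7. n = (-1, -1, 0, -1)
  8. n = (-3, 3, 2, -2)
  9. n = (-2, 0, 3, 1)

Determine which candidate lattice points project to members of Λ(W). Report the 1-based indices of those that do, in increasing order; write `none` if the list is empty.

With ζ = e^{iπ/4} the internal vectors are ζ^0,ζ^3,ζ^6,ζ^9.
#1 (2, 0, -2, 3): internal (4.121320, 4.121320); octagon support 5.828427 vs apothem 1 → ∉ W
#2 (3, -1, -2, -3): internal (1.585786, -0.828427); octagon support 1.707107 vs apothem 1 → ∉ W
#3 (-1, 1, 0, 1): internal (-1.000000, 1.414214); octagon support 1.707107 vs apothem 1 → ∉ W
#4 (0, 1, 0, -1): internal (-1.414214, 0.000000); octagon support 1.414214 vs apothem 1 → ∉ W
#5 (1, 1, -1, 0): internal (0.292893, 1.707107); octagon support 1.707107 vs apothem 1 → ∉ W
#6 (-1, 1, -1, 1): internal (-1.000000, 2.414214); octagon support 2.414214 vs apothem 1 → ∉ W
#7 (-1, -1, 0, -1): internal (-1.000000, -1.414214); octagon support 1.707107 vs apothem 1 → ∉ W
#8 (-3, 3, 2, -2): internal (-6.535534, -1.292893); octagon support 6.535534 vs apothem 1 → ∉ W
#9 (-2, 0, 3, 1): internal (-1.292893, -2.292893); octagon support 2.535534 vs apothem 1 → ∉ W

none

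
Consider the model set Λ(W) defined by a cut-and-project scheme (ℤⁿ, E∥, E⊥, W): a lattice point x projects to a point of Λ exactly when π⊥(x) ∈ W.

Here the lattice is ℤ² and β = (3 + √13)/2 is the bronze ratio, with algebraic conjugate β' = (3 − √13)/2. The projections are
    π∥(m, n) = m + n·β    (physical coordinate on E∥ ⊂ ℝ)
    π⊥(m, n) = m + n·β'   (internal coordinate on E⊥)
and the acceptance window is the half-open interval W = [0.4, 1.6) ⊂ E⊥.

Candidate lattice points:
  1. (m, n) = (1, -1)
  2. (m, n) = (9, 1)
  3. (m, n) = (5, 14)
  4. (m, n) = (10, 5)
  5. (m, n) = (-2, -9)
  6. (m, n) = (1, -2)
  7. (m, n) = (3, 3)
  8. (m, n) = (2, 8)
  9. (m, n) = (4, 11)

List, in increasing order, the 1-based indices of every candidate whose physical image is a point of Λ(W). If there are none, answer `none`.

Compute β' = (3−√13)/2 = -0.302776, so π⊥(m,n) = m -0.302776·n.
[1] lift (1,-1): star map gives 1.302776; window check 0.4 ≤ 1.302776 < 1.6 is true → IN Λ
[2] lift (9,1): star map gives 8.697224; window check 0.4 ≤ 8.697224 < 1.6 is false → out
[3] lift (5,14): star map gives 0.761141; window check 0.4 ≤ 0.761141 < 1.6 is true → IN Λ
[4] lift (10,5): star map gives 8.486122; window check 0.4 ≤ 8.486122 < 1.6 is false → out
[5] lift (-2,-9): star map gives 0.724981; window check 0.4 ≤ 0.724981 < 1.6 is true → IN Λ
[6] lift (1,-2): star map gives 1.605551; window check 0.4 ≤ 1.605551 < 1.6 is false → out
[7] lift (3,3): star map gives 2.091673; window check 0.4 ≤ 2.091673 < 1.6 is false → out
[8] lift (2,8): star map gives -0.422205; window check 0.4 ≤ -0.422205 < 1.6 is false → out
[9] lift (4,11): star map gives 0.669468; window check 0.4 ≤ 0.669468 < 1.6 is true → IN Λ

1, 3, 5, 9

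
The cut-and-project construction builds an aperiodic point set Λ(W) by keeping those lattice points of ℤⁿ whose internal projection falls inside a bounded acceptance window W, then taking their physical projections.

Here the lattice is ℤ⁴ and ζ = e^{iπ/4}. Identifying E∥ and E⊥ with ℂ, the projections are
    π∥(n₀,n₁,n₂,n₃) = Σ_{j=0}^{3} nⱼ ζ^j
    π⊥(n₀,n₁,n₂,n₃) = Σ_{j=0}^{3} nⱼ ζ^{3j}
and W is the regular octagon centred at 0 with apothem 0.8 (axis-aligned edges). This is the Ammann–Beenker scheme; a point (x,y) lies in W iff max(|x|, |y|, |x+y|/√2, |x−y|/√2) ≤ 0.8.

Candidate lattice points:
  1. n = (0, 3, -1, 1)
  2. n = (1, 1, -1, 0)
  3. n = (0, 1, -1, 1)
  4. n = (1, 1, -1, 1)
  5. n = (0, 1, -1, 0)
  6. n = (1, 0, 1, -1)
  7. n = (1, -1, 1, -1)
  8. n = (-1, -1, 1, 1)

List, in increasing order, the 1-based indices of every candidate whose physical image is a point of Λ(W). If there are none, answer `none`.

Internal map: ζ^{3j} for j=0..3 gives (1,0), (−√2/2,√2/2), (0,−1), (√2/2,√2/2).
#1 (0, 3, -1, 1): internal (-1.4142, 3.8284); octagon support 3.8284 vs apothem 0.8 → ∉ W
#2 (1, 1, -1, 0): internal (0.2929, 1.7071); octagon support 1.7071 vs apothem 0.8 → ∉ W
#3 (0, 1, -1, 1): internal (0.0000, 2.4142); octagon support 2.4142 vs apothem 0.8 → ∉ W
#4 (1, 1, -1, 1): internal (1.0000, 2.4142); octagon support 2.4142 vs apothem 0.8 → ∉ W
#5 (0, 1, -1, 0): internal (-0.7071, 1.7071); octagon support 1.7071 vs apothem 0.8 → ∉ W
#6 (1, 0, 1, -1): internal (0.2929, -1.7071); octagon support 1.7071 vs apothem 0.8 → ∉ W
#7 (1, -1, 1, -1): internal (1.0000, -2.4142); octagon support 2.4142 vs apothem 0.8 → ∉ W
#8 (-1, -1, 1, 1): internal (0.4142, -1.0000); octagon support 1.0000 vs apothem 0.8 → ∉ W

none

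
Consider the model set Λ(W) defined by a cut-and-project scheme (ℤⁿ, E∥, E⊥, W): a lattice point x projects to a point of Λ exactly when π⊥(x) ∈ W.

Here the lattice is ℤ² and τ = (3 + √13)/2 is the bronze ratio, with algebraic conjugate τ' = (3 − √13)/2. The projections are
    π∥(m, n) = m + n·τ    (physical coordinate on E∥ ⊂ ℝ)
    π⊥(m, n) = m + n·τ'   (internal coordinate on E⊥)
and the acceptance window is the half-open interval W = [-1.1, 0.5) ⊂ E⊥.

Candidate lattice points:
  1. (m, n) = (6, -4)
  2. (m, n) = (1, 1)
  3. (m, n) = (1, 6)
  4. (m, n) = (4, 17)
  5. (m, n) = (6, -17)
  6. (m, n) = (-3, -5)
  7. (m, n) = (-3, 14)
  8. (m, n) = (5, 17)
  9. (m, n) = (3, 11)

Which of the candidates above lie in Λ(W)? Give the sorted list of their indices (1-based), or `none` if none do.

3, 8, 9

τ' = (3−√13)/2 ≈ -0.30278.
#1 (6,-4): internal coord 6 + (-4)·τ' = +7.21110; +7.21110 ∉ [-1.1, 0.5) → out
#2 (1,1): internal coord 1 + (1)·τ' = +0.69722; +0.69722 ∉ [-1.1, 0.5) → out
#3 (1,6): internal coord 1 + (6)·τ' = -0.81665; -0.81665 ∈ [-1.1, 0.5) → IN Λ
#4 (4,17): internal coord 4 + (17)·τ' = -1.14719; -1.14719 ∉ [-1.1, 0.5) → out
#5 (6,-17): internal coord 6 + (-17)·τ' = +11.14719; +11.14719 ∉ [-1.1, 0.5) → out
#6 (-3,-5): internal coord -3 + (-5)·τ' = -1.48612; -1.48612 ∉ [-1.1, 0.5) → out
#7 (-3,14): internal coord -3 + (14)·τ' = -7.23886; -7.23886 ∉ [-1.1, 0.5) → out
#8 (5,17): internal coord 5 + (17)·τ' = -0.14719; -0.14719 ∈ [-1.1, 0.5) → IN Λ
#9 (3,11): internal coord 3 + (11)·τ' = -0.33053; -0.33053 ∈ [-1.1, 0.5) → IN Λ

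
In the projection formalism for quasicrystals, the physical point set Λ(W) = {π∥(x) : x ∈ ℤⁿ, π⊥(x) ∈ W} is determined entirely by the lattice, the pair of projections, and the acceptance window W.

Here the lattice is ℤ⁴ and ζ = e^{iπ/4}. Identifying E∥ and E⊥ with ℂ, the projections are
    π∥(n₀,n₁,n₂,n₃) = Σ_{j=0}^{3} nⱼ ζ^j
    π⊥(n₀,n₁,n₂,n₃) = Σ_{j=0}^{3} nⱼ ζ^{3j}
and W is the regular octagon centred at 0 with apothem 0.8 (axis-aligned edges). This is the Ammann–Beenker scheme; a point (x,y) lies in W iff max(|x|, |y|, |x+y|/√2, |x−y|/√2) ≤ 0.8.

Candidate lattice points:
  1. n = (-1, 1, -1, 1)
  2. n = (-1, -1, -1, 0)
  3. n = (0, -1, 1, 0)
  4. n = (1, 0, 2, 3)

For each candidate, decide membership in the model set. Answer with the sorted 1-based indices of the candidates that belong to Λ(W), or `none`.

With ζ = e^{iπ/4} the internal vectors are ζ^0,ζ^3,ζ^6,ζ^9.
#1 (-1, 1, -1, 1): internal (-1.0000, 2.4142); octagon support 2.4142 vs apothem 0.8 → ∉ W
#2 (-1, -1, -1, 0): internal (-0.2929, 0.2929); octagon support 0.4142 vs apothem 0.8 → ∈ W
#3 (0, -1, 1, 0): internal (0.7071, -1.7071); octagon support 1.7071 vs apothem 0.8 → ∉ W
#4 (1, 0, 2, 3): internal (3.1213, 0.1213); octagon support 3.1213 vs apothem 0.8 → ∉ W

2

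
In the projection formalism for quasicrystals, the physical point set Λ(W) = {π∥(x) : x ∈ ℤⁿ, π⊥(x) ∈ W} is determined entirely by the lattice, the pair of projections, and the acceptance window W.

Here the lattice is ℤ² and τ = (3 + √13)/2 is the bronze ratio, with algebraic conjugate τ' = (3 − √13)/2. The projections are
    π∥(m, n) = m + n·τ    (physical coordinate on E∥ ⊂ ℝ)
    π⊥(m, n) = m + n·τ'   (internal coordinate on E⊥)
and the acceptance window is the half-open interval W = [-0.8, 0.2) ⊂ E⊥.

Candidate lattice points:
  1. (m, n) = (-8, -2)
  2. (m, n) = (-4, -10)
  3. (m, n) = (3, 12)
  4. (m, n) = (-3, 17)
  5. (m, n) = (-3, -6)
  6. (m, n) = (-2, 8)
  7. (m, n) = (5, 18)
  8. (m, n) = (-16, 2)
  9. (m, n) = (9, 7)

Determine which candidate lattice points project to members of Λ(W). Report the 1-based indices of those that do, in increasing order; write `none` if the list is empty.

3, 7

τ' = (3−√13)/2 ≈ -0.30278.
#1 (-8,-2): internal coord -8 + (-2)·τ' = -7.39445; -7.39445 ∉ [-0.8, 0.2) → out
#2 (-4,-10): internal coord -4 + (-10)·τ' = -0.97224; -0.97224 ∉ [-0.8, 0.2) → out
#3 (3,12): internal coord 3 + (12)·τ' = -0.63331; -0.63331 ∈ [-0.8, 0.2) → IN Λ
#4 (-3,17): internal coord -3 + (17)·τ' = -8.14719; -8.14719 ∉ [-0.8, 0.2) → out
#5 (-3,-6): internal coord -3 + (-6)·τ' = -1.18335; -1.18335 ∉ [-0.8, 0.2) → out
#6 (-2,8): internal coord -2 + (8)·τ' = -4.42221; -4.42221 ∉ [-0.8, 0.2) → out
#7 (5,18): internal coord 5 + (18)·τ' = -0.44996; -0.44996 ∈ [-0.8, 0.2) → IN Λ
#8 (-16,2): internal coord -16 + (2)·τ' = -16.60555; -16.60555 ∉ [-0.8, 0.2) → out
#9 (9,7): internal coord 9 + (7)·τ' = +6.88057; +6.88057 ∉ [-0.8, 0.2) → out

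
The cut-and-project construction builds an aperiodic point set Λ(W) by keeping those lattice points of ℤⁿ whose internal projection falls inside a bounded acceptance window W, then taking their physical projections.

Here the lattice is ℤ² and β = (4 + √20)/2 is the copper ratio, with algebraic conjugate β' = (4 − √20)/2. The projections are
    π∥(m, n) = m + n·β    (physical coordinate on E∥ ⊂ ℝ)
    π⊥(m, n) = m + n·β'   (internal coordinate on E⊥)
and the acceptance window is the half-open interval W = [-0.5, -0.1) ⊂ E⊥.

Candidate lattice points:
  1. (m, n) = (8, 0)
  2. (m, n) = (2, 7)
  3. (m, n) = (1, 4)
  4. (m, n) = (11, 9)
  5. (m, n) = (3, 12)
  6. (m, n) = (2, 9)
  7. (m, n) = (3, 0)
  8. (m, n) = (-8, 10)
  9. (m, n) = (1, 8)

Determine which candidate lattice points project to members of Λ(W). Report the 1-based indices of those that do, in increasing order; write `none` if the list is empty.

β' = (4−√20)/2 ≈ -0.23607.
[1] lift (8,0): star map gives 8.00000; window check -0.5 ≤ 8.00000 < -0.1 is false → out
[2] lift (2,7): star map gives 0.34752; window check -0.5 ≤ 0.34752 < -0.1 is false → out
[3] lift (1,4): star map gives 0.05573; window check -0.5 ≤ 0.05573 < -0.1 is false → out
[4] lift (11,9): star map gives 8.87539; window check -0.5 ≤ 8.87539 < -0.1 is false → out
[5] lift (3,12): star map gives 0.16718; window check -0.5 ≤ 0.16718 < -0.1 is false → out
[6] lift (2,9): star map gives -0.12461; window check -0.5 ≤ -0.12461 < -0.1 is true → IN Λ
[7] lift (3,0): star map gives 3.00000; window check -0.5 ≤ 3.00000 < -0.1 is false → out
[8] lift (-8,10): star map gives -10.36068; window check -0.5 ≤ -10.36068 < -0.1 is false → out
[9] lift (1,8): star map gives -0.88854; window check -0.5 ≤ -0.88854 < -0.1 is false → out

6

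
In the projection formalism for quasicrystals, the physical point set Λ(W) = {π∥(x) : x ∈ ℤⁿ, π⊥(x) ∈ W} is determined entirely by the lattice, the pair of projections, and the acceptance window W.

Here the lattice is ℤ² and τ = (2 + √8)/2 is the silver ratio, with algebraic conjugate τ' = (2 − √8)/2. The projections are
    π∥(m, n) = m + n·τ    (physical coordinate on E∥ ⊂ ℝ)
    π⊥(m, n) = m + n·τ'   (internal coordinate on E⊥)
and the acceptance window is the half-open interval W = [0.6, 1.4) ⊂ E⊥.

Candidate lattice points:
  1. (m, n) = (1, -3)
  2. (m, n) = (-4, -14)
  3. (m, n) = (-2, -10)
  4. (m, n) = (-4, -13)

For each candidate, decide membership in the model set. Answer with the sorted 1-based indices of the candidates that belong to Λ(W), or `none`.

4

τ' = (2−√8)/2 ≈ -0.414214.
#1 (1,-3): internal coord 1 + (-3)·τ' = +2.242641; +2.242641 ∉ [0.6, 1.4) → out
#2 (-4,-14): internal coord -4 + (-14)·τ' = +1.798990; +1.798990 ∉ [0.6, 1.4) → out
#3 (-2,-10): internal coord -2 + (-10)·τ' = +2.142136; +2.142136 ∉ [0.6, 1.4) → out
#4 (-4,-13): internal coord -4 + (-13)·τ' = +1.384776; +1.384776 ∈ [0.6, 1.4) → IN Λ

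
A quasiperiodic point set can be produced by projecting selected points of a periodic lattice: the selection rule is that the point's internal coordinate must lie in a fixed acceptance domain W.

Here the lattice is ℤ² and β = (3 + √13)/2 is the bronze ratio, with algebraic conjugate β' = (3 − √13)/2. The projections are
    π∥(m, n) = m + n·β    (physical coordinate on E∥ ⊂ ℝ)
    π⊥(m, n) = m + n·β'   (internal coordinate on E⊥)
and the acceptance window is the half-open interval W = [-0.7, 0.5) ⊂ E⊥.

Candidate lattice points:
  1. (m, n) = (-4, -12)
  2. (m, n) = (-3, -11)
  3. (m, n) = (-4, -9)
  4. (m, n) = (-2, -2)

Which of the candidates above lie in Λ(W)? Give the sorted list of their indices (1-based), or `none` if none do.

Numerically β ≈ 3.30278 and β' = −1/β ≈ -0.30278.
#1 (-4,-12): internal coord -4 + (-12)·β' = -0.36669; -0.36669 ∈ [-0.7, 0.5) → IN Λ
#2 (-3,-11): internal coord -3 + (-11)·β' = +0.33053; +0.33053 ∈ [-0.7, 0.5) → IN Λ
#3 (-4,-9): internal coord -4 + (-9)·β' = -1.27502; -1.27502 ∉ [-0.7, 0.5) → out
#4 (-2,-2): internal coord -2 + (-2)·β' = -1.39445; -1.39445 ∉ [-0.7, 0.5) → out

1, 2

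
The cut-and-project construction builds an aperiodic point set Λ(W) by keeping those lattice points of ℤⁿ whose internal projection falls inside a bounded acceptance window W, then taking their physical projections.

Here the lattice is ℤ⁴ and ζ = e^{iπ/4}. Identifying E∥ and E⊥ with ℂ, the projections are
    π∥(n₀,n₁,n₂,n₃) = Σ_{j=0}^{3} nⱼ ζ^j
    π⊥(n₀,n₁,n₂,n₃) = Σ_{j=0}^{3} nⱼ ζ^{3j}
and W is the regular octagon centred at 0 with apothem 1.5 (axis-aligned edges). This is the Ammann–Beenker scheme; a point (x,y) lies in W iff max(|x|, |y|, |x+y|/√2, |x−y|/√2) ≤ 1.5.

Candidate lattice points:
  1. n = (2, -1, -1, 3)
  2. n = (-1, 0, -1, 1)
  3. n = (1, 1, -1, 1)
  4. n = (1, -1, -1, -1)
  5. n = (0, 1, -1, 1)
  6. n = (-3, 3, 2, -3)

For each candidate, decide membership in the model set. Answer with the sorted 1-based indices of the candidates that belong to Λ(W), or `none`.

4

π⊥(n) = n₀ + n₁ζ³ + n₂ζ⁶ + n₃ζ⁹ where ζ = e^{iπ/4}.
#1 (2, -1, -1, 3): internal (4.82843, 2.41421); octagon support 5.12132 vs apothem 1.5 → ∉ W
#2 (-1, 0, -1, 1): internal (-0.29289, 1.70711); octagon support 1.70711 vs apothem 1.5 → ∉ W
#3 (1, 1, -1, 1): internal (1.00000, 2.41421); octagon support 2.41421 vs apothem 1.5 → ∉ W
#4 (1, -1, -1, -1): internal (1.00000, -0.41421); octagon support 1.00000 vs apothem 1.5 → ∈ W
#5 (0, 1, -1, 1): internal (0.00000, 2.41421); octagon support 2.41421 vs apothem 1.5 → ∉ W
#6 (-3, 3, 2, -3): internal (-7.24264, -2.00000); octagon support 7.24264 vs apothem 1.5 → ∉ W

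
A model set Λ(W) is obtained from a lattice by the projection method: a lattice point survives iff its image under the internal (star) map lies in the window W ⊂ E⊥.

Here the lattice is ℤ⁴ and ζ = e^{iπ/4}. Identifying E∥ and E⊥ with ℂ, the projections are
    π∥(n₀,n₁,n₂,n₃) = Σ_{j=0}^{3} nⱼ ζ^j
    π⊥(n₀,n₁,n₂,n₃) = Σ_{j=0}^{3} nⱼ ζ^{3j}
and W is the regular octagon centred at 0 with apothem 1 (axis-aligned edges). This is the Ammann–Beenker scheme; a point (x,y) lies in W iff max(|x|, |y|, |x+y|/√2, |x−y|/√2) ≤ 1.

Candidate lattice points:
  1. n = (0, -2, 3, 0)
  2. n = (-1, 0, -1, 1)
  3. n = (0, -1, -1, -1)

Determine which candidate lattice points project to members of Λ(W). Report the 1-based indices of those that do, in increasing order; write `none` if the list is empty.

With ζ = e^{iπ/4} the internal vectors are ζ^0,ζ^3,ζ^6,ζ^9.
candidate 1: n = (0, -2, 3, 0) → π⊥ ≈ (+1.41421, -4.41421); max(|x|,|y|,|x±y|/√2) = 4.41421 > 1 ⇒ ∉ W
candidate 2: n = (-1, 0, -1, 1) → π⊥ ≈ (-0.29289, +1.70711); max(|x|,|y|,|x±y|/√2) = 1.70711 > 1 ⇒ ∉ W
candidate 3: n = (0, -1, -1, -1) → π⊥ ≈ (+0.00000, -0.41421); max(|x|,|y|,|x±y|/√2) = 0.41421 ≤ 1 ⇒ ∈ W

3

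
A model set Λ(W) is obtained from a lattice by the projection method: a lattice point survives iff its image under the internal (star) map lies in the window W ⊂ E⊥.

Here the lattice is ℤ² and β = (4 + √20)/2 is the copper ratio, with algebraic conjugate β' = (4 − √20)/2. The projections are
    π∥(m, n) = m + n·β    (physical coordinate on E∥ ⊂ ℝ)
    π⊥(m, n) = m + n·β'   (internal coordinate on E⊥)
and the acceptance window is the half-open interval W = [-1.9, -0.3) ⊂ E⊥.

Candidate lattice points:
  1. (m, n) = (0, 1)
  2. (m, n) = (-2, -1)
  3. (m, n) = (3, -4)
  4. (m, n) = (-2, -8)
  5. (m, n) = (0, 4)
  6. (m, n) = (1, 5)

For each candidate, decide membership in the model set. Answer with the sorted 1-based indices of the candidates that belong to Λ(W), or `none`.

Numerically β ≈ 4.23607 and β' = −1/β ≈ -0.23607.
candidate 1: (m,n)=(0,1) → π∥ = 0+1·β ≈ 4.23607, π⊥ = 0+1·β' ≈ -0.23607 ∉ [-1.9, -0.3) ⇒ out
candidate 2: (m,n)=(-2,-1) → π∥ = -2-1·β ≈ -6.23607, π⊥ = -2-1·β' ≈ -1.76393 ∈ [-1.9, -0.3) ⇒ IN Λ
candidate 3: (m,n)=(3,-4) → π∥ = 3-4·β ≈ -13.94427, π⊥ = 3-4·β' ≈ 3.94427 ∉ [-1.9, -0.3) ⇒ out
candidate 4: (m,n)=(-2,-8) → π∥ = -2-8·β ≈ -35.88854, π⊥ = -2-8·β' ≈ -0.11146 ∉ [-1.9, -0.3) ⇒ out
candidate 5: (m,n)=(0,4) → π∥ = 0+4·β ≈ 16.94427, π⊥ = 0+4·β' ≈ -0.94427 ∈ [-1.9, -0.3) ⇒ IN Λ
candidate 6: (m,n)=(1,5) → π∥ = 1+5·β ≈ 22.18034, π⊥ = 1+5·β' ≈ -0.18034 ∉ [-1.9, -0.3) ⇒ out

2, 5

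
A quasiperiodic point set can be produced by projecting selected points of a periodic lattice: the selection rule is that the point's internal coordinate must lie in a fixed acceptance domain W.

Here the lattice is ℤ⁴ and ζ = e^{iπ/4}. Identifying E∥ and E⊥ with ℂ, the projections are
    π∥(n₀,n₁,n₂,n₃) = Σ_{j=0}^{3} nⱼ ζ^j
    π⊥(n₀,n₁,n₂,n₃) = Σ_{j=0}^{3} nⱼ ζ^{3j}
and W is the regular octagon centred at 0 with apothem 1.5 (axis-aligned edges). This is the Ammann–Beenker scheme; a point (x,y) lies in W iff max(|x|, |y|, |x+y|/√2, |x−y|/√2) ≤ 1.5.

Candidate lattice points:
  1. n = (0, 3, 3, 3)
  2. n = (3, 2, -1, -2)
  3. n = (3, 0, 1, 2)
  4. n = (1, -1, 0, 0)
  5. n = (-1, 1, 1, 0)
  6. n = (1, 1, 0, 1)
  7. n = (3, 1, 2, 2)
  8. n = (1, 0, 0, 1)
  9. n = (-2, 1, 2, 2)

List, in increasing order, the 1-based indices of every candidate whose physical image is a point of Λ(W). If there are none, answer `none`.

π⊥(n) = n₀ + n₁ζ³ + n₂ζ⁶ + n₃ζ⁹ where ζ = e^{iπ/4}.
#1 (0, 3, 3, 3): internal (0.00000, 1.24264); octagon support 1.24264 vs apothem 1.5 → ∈ W
#2 (3, 2, -1, -2): internal (0.17157, 1.00000); octagon support 1.00000 vs apothem 1.5 → ∈ W
#3 (3, 0, 1, 2): internal (4.41421, 0.41421); octagon support 4.41421 vs apothem 1.5 → ∉ W
#4 (1, -1, 0, 0): internal (1.70711, -0.70711); octagon support 1.70711 vs apothem 1.5 → ∉ W
#5 (-1, 1, 1, 0): internal (-1.70711, -0.29289); octagon support 1.70711 vs apothem 1.5 → ∉ W
#6 (1, 1, 0, 1): internal (1.00000, 1.41421); octagon support 1.70711 vs apothem 1.5 → ∉ W
#7 (3, 1, 2, 2): internal (3.70711, 0.12132); octagon support 3.70711 vs apothem 1.5 → ∉ W
#8 (1, 0, 0, 1): internal (1.70711, 0.70711); octagon support 1.70711 vs apothem 1.5 → ∉ W
#9 (-2, 1, 2, 2): internal (-1.29289, 0.12132); octagon support 1.29289 vs apothem 1.5 → ∈ W

1, 2, 9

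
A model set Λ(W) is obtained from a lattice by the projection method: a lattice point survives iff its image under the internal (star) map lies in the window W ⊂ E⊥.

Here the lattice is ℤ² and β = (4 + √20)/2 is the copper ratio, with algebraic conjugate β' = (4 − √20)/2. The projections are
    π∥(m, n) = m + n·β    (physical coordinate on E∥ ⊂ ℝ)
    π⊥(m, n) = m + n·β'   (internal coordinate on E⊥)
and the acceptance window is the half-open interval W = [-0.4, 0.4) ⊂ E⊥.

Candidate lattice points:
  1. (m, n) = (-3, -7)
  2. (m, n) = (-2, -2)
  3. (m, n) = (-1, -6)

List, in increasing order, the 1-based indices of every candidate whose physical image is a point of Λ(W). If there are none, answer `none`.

Numerically β ≈ 4.2361 and β' = −1/β ≈ -0.2361.
#1 (-3,-7): internal coord -3 + (-7)·β' = -1.3475; -1.3475 ∉ [-0.4, 0.4) → out
#2 (-2,-2): internal coord -2 + (-2)·β' = -1.5279; -1.5279 ∉ [-0.4, 0.4) → out
#3 (-1,-6): internal coord -1 + (-6)·β' = +0.4164; +0.4164 ∉ [-0.4, 0.4) → out

none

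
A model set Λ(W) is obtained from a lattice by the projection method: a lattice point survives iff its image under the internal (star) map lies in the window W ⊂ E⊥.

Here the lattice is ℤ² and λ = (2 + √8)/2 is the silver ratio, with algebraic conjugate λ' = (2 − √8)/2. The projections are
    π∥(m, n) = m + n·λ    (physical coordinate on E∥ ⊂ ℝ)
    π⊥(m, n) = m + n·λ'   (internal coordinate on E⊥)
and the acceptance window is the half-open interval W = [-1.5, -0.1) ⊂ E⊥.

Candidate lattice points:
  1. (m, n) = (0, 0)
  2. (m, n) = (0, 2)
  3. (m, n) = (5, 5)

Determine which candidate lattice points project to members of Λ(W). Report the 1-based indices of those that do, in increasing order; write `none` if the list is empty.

λ' = (2−√8)/2 ≈ -0.41421.
#1 (0,0): internal coord 0 + (0)·λ' = +0.00000; +0.00000 ∉ [-1.5, -0.1) → out
#2 (0,2): internal coord 0 + (2)·λ' = -0.82843; -0.82843 ∈ [-1.5, -0.1) → IN Λ
#3 (5,5): internal coord 5 + (5)·λ' = +2.92893; +2.92893 ∉ [-1.5, -0.1) → out

2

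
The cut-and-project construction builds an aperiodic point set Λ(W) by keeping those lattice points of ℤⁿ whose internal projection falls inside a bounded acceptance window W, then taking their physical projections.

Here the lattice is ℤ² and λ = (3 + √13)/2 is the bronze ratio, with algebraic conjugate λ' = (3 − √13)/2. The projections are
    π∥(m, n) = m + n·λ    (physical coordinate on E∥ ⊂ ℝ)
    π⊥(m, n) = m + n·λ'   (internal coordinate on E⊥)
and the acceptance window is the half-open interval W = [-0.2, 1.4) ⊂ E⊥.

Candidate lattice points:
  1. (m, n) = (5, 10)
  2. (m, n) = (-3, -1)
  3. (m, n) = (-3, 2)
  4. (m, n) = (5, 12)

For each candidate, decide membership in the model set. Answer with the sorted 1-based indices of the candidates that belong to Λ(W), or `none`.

4

λ' = (3−√13)/2 ≈ -0.30278.
#1 (5,10): internal coord 5 + (10)·λ' = +1.97224; +1.97224 ∉ [-0.2, 1.4) → out
#2 (-3,-1): internal coord -3 + (-1)·λ' = -2.69722; -2.69722 ∉ [-0.2, 1.4) → out
#3 (-3,2): internal coord -3 + (2)·λ' = -3.60555; -3.60555 ∉ [-0.2, 1.4) → out
#4 (5,12): internal coord 5 + (12)·λ' = +1.36669; +1.36669 ∈ [-0.2, 1.4) → IN Λ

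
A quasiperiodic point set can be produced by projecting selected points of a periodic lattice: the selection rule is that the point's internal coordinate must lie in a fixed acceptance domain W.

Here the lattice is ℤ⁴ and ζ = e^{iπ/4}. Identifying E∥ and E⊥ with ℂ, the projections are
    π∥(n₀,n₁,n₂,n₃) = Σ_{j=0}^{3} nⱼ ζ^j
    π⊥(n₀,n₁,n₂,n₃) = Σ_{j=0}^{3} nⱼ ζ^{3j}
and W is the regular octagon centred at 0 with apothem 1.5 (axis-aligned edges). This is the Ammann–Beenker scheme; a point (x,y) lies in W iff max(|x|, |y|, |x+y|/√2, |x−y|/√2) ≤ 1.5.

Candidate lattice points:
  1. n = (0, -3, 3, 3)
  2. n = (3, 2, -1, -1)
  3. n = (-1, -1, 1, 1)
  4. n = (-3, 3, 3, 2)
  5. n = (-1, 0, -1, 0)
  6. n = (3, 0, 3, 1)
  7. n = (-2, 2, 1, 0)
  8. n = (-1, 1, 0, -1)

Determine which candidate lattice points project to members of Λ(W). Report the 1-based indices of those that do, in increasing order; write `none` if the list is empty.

3, 5

Internal map: ζ^{3j} for j=0..3 gives (1,0), (−√2/2,√2/2), (0,−1), (√2/2,√2/2).
candidate 1: n = (0, -3, 3, 3) → π⊥ ≈ (+4.2426, -3.0000); max(|x|,|y|,|x±y|/√2) = 5.1213 > 1.5 ⇒ ∉ W
candidate 2: n = (3, 2, -1, -1) → π⊥ ≈ (+0.8787, +1.7071); max(|x|,|y|,|x±y|/√2) = 1.8284 > 1.5 ⇒ ∉ W
candidate 3: n = (-1, -1, 1, 1) → π⊥ ≈ (+0.4142, -1.0000); max(|x|,|y|,|x±y|/√2) = 1.0000 ≤ 1.5 ⇒ ∈ W
candidate 4: n = (-3, 3, 3, 2) → π⊥ ≈ (-3.7071, +0.5355); max(|x|,|y|,|x±y|/√2) = 3.7071 > 1.5 ⇒ ∉ W
candidate 5: n = (-1, 0, -1, 0) → π⊥ ≈ (-1.0000, +1.0000); max(|x|,|y|,|x±y|/√2) = 1.4142 ≤ 1.5 ⇒ ∈ W
candidate 6: n = (3, 0, 3, 1) → π⊥ ≈ (+3.7071, -2.2929); max(|x|,|y|,|x±y|/√2) = 4.2426 > 1.5 ⇒ ∉ W
candidate 7: n = (-2, 2, 1, 0) → π⊥ ≈ (-3.4142, +0.4142); max(|x|,|y|,|x±y|/√2) = 3.4142 > 1.5 ⇒ ∉ W
candidate 8: n = (-1, 1, 0, -1) → π⊥ ≈ (-2.4142, +0.0000); max(|x|,|y|,|x±y|/√2) = 2.4142 > 1.5 ⇒ ∉ W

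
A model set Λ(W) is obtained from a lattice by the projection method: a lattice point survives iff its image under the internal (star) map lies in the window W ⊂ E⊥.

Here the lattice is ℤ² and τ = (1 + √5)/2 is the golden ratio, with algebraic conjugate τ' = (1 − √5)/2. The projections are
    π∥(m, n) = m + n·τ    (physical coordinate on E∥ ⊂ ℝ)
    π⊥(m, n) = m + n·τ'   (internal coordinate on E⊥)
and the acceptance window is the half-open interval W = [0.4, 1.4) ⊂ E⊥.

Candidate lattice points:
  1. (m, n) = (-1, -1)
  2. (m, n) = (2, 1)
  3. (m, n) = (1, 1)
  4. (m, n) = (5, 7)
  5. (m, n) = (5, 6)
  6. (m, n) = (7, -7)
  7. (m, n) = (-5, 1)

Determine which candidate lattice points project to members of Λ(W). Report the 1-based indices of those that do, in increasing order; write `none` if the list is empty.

2, 4, 5

τ' = (1−√5)/2 ≈ -0.61803.
#1 (-1,-1): internal coord -1 + (-1)·τ' = -0.38197; -0.38197 ∉ [0.4, 1.4) → out
#2 (2,1): internal coord 2 + (1)·τ' = +1.38197; +1.38197 ∈ [0.4, 1.4) → IN Λ
#3 (1,1): internal coord 1 + (1)·τ' = +0.38197; +0.38197 ∉ [0.4, 1.4) → out
#4 (5,7): internal coord 5 + (7)·τ' = +0.67376; +0.67376 ∈ [0.4, 1.4) → IN Λ
#5 (5,6): internal coord 5 + (6)·τ' = +1.29180; +1.29180 ∈ [0.4, 1.4) → IN Λ
#6 (7,-7): internal coord 7 + (-7)·τ' = +11.32624; +11.32624 ∉ [0.4, 1.4) → out
#7 (-5,1): internal coord -5 + (1)·τ' = -5.61803; -5.61803 ∉ [0.4, 1.4) → out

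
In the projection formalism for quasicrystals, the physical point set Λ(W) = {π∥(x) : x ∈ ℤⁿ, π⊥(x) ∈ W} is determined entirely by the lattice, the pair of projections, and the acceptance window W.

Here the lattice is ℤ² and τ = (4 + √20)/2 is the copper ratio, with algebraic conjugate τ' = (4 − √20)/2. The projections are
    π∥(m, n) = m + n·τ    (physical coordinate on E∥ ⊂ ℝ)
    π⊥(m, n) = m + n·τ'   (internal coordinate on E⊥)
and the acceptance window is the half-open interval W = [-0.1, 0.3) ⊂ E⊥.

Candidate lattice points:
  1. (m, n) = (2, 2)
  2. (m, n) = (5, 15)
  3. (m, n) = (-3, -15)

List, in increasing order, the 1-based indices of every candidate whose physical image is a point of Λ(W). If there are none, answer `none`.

none

Compute τ' = (4−√20)/2 = -0.2361, so π⊥(m,n) = m -0.2361·n.
[1] lift (2,2): star map gives 1.5279; window check -0.1 ≤ 1.5279 < 0.3 is false → out
[2] lift (5,15): star map gives 1.4590; window check -0.1 ≤ 1.4590 < 0.3 is false → out
[3] lift (-3,-15): star map gives 0.5410; window check -0.1 ≤ 0.5410 < 0.3 is false → out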